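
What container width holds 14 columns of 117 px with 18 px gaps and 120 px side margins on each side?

2112 px

Container = 2·120 + 14·117 + 13·18 = 240 + 1638 + 234 = 2112 px.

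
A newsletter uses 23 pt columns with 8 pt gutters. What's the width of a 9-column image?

271 pt

9 columns plus 8 gutters: 207 + 64 = 271 pt.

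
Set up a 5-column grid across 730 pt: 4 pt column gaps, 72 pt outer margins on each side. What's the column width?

114 pt

Take off 144 pt of margins, leaving 586 pt.
Subtracting 4 column gaps of 4 leaves 570 for 5 columns, so c = 114 pt.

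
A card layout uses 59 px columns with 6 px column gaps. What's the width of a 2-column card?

Span of 2: 2·59 + 1·6 = 118 + 6 = 124 px.

124 px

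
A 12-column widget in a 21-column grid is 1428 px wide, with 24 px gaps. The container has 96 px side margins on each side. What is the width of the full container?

2709 px

1428 − 11·24 = 1164; ÷12 gives c = 97 px.
Total width: 2·96 + 21·97 + 20·24 = 2709 px.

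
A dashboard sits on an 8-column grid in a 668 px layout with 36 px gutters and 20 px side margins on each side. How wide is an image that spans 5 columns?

Content width = 668 − 2·20 = 628 px.
628 − 7·36 = 376; ÷8 gives c = 47 px.
5 columns plus 4 gutters: 235 + 144 = 379 px.

379 px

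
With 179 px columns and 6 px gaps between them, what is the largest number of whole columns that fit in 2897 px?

15 columns

Each extra column adds 179 + 6 = 185 px.
(2897 + 6) / 185 = 15.69, so 15 columns fit.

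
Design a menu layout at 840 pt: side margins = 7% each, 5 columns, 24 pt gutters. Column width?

125.28 pt

Each margin = 7% of 840 = 58.8 pt; content = 840 − 2·58.8 = 722.4 pt.
722.4 − 4·24 = 626.4; ÷5 gives c = 125.28 pt.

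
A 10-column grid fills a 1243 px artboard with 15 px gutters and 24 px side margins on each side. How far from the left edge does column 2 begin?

Inside the margins: 1243 − 48 = 1195 px.
1195 − 9·15 = 1060; ÷10 gives c = 106 px.
Column 2 starts at margin + 1·(column + gutter) = 24 + 1·121 = 145 px.

145 px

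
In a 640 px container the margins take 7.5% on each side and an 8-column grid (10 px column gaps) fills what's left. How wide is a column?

59.25 px

Margins: 7.5% × 640 = 48 px each, so content = 640 − 96 = 544 px.
8 columns + 7 column gaps: 8c + 7·10 = 544.
8c = 544 − 70 = 474, so c = 59.25 px.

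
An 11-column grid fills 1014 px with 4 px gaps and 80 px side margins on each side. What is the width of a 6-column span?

464 px

Content width = 1014 − 2·80 = 854 px.
Subtracting 10 gaps of 4 leaves 814 for 11 columns, so c = 74 px.
6 columns plus 5 gaps: 444 + 20 = 464 px.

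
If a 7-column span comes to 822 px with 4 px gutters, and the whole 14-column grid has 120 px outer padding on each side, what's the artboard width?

7c + 6·4 = 822 → 7c = 798 → c = 114 px.
Adding margins, columns and gutters: 240 + 1596 + 52 = 1888 px.

1888 px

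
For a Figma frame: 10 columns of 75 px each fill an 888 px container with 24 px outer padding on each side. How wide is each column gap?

Content width = 888 − 2·24 = 840 px.
10·75 + 9g = 840 → 9g = 90 → g = 10 px.

10 px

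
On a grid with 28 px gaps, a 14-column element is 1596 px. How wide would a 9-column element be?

Subtracting 13 gaps of 28 leaves 1232 for 14 columns, so c = 88 px.
9-column span = 9·88 + 8·28 = 1016 px.

1016 px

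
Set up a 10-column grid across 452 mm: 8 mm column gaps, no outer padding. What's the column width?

452 − 9·8 = 380; ÷10 gives c = 38 mm.

38 mm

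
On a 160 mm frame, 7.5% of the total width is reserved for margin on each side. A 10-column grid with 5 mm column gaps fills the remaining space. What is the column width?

160 × (1 − 2·7.5%) = 160 × 85% = 136 mm for the columns.
Subtracting 9 column gaps of 5 leaves 91 for 10 columns, so c = 9.1 mm.

9.1 mm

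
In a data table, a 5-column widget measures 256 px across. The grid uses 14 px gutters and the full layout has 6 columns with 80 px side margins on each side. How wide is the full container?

470 px

Subtracting 4 gutters of 14 leaves 200 for 5 columns, so c = 40 px.
Adding margins, columns and gutters: 160 + 240 + 70 = 470 px.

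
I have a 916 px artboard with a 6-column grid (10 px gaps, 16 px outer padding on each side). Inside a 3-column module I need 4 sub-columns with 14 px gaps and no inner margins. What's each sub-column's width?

98.75 px

Take off 32 px of margins, leaving 884 px.
6c + 5·10 = 884 → 6c = 834 → c = 139 px.
3-column span = 3·139 + 2·10 = 437 px.
437 − 3·14 = 395; ÷4 gives d = 98.75 px.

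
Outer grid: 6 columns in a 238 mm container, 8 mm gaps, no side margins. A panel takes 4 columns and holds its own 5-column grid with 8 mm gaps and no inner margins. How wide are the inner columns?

24.8 mm

6c + 5·8 = 238 → 6c = 198 → c = 33 mm.
Span of 4: 4·33 + 3·8 = 132 + 24 = 156 mm.
156 − 4·8 = 124; ÷5 gives d = 24.8 mm.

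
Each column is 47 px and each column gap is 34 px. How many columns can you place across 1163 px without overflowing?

14 columns

Each extra column adds 47 + 34 = 81 px.
(1163 + 34) / 81 = 14.78, so 14 columns fit.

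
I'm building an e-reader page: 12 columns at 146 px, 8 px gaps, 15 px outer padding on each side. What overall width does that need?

1870 px

Canvas = 2·15 + 12·146 + 11·8 = 30 + 1752 + 88 = 1870 px.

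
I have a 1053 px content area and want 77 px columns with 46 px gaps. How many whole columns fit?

Each extra column adds 77 + 46 = 123 px.
(1053 + 46) / 123 = 8.93, so 8 columns fit.

8 columns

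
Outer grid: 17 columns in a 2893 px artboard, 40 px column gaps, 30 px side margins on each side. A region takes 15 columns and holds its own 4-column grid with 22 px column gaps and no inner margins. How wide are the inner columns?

607.25 px

Take off 60 px of margins, leaving 2833 px.
2833 − 16·40 = 2193; ÷17 gives c = 129 px.
15 columns plus 14 column gaps: 1935 + 560 = 2495 px.
4 columns + 3 column gaps: 4d + 3·22 = 2495.
4d = 2495 − 66 = 2429, so d = 607.25 px.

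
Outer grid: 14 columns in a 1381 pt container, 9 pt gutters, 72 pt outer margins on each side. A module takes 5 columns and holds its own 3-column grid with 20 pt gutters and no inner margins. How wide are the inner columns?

132 pt

Inside the margins: 1381 − 144 = 1237 pt.
14c + 13·9 = 1237 → 14c = 1120 → c = 80 pt.
5 columns plus 4 gutters: 400 + 36 = 436 pt.
436 − 2·20 = 396; ÷3 gives d = 132 pt.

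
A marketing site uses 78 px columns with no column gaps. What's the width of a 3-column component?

234 px

3-column span = 3·78 = 234 px.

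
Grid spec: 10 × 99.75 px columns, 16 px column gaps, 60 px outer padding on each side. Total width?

1261.5 px

Adding margins, columns and gutters: 120 + 997.5 + 144 = 1261.5 px.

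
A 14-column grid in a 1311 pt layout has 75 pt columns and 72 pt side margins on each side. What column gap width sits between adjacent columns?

Content width = 1311 − 2·72 = 1167 pt.
Columns use 1050 pt, leaving 117 pt across 13 column gaps = 9 pt each.

9 pt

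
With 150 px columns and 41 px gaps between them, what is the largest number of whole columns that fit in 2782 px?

Each extra column adds 150 + 41 = 191 px.
(2782 + 41) / 191 = 14.78, so 14 columns fit.

14 columns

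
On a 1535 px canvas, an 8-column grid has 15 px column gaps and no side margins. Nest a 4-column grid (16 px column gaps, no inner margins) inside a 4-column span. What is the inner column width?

178 px

Subtracting 7 column gaps of 15 leaves 1430 for 8 columns, so c = 178.75 px.
4-column span = 4·178.75 + 3·15 = 760 px.
4 columns + 3 column gaps: 4d + 3·16 = 760.
4d = 760 − 48 = 712, so d = 178 px.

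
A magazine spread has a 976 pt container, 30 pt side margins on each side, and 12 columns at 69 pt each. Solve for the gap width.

Take off 60 pt of margins, leaving 916 pt.
12 columns take 12·69 = 828 pt; remaining 88 splits into 11 gaps.
g = 88 / 11 = 8 pt.

8 pt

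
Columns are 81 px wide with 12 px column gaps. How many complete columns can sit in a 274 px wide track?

3 columns

Each extra column adds 81 + 12 = 93 px.
(274 + 12) / 93 = 3.08, so 3 columns fit.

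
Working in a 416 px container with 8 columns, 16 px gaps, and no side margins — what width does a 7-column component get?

362 px

8c + 7·16 = 416 → 8c = 304 → c = 38 px.
7 columns plus 6 gaps: 266 + 96 = 362 px.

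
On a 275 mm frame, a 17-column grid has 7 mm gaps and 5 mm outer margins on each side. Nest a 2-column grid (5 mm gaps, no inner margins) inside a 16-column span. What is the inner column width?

Take off 10 mm of margins, leaving 265 mm.
17 columns + 16 gaps: 17c + 16·7 = 265.
17c = 265 − 112 = 153, so c = 9 mm.
16 columns plus 15 gaps: 144 + 105 = 249 mm.
Subtracting 1 gap of 5 leaves 244 for 2 columns, so d = 122 mm.

122 mm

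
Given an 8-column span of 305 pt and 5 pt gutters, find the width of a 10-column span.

8c + 7·5 = 305 → 8c = 270 → c = 33.75 pt.
Span of 10: 10·33.75 + 9·5 = 337.5 + 45 = 382.5 pt.

382.5 pt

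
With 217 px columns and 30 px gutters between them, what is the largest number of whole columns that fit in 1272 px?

5 columns: 5·217 + 4·30 = 1205 px ≤ 1272.
6 columns: 1452 px > 1272. So 5.

5 columns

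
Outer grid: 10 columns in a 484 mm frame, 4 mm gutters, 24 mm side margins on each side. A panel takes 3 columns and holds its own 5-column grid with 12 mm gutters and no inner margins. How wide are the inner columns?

16 mm

Inside the margins: 484 − 48 = 436 mm.
Subtracting 9 gutters of 4 leaves 400 for 10 columns, so c = 40 mm.
3-column span = 3·40 + 2·4 = 128 mm.
5 columns + 4 gutters: 5d + 4·12 = 128.
5d = 128 − 48 = 80, so d = 16 mm.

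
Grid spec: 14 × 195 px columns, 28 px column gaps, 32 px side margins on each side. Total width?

Artboard = 2·32 + 14·195 + 13·28 = 64 + 2730 + 364 = 3158 px.

3158 px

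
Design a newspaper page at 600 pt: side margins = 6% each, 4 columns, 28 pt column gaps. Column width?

600 × (1 − 2·6%) = 600 × 88% = 528 pt for the columns.
Subtracting 3 column gaps of 28 leaves 444 for 4 columns, so c = 111 pt.

111 pt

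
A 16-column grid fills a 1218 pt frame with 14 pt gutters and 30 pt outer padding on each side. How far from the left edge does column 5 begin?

Subtract both margins: 1218 − 2·30 = 1158 pt.
16 columns + 15 gutters: 16c + 15·14 = 1158.
16c = 1158 − 210 = 948, so c = 59.25 pt.
Before column 5: the margin + 4 columns + 4 gutters.
Offset = 30 + 4·(59.25 + 14) = 30 + 293 = 323 pt.

323 pt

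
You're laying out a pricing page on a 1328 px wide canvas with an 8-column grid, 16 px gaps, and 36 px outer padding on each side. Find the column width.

143 px

Content width = 1328 − 2·36 = 1256 px.
8 columns + 7 gaps: 8c + 7·16 = 1256.
8c = 1256 − 112 = 1144, so c = 143 px.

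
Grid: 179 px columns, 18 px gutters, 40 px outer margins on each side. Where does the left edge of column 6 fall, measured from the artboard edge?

1025 px

Column 6 starts at margin + 5·(column + gutter) = 40 + 5·197 = 1025 px.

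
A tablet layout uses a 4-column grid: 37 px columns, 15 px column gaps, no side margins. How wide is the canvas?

Canvas = 4·37 + 3·15 = 148 + 45 = 193 px.

193 px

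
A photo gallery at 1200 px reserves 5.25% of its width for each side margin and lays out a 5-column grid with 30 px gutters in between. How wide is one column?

Margins: 5.25% × 1200 = 63 px each, so content = 1200 − 126 = 1074 px.
1074 − 4·30 = 954; ÷5 gives c = 190.8 px.

190.8 px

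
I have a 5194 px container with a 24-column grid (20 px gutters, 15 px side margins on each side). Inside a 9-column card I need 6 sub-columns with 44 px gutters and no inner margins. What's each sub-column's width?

284 px

Subtract both margins: 5194 − 2·15 = 5164 px.
5164 − 23·20 = 4704; ÷24 gives c = 196 px.
9 columns plus 8 gutters: 1764 + 160 = 1924 px.
1924 − 5·44 = 1704; ÷6 gives d = 284 px.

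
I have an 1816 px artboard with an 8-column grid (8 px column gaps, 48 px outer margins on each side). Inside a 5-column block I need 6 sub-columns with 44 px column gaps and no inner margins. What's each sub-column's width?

Outer content = 1816 − 2·48 = 1720 px.
8c + 7·8 = 1720 → 8c = 1664 → c = 208 px.
Span of 5: 5·208 + 4·8 = 1040 + 32 = 1072 px.
1072 − 5·44 = 852; ÷6 gives d = 142 px.

142 px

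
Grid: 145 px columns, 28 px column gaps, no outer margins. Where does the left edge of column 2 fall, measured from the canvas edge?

Before column 2: 1 column + 1 column gap.
Offset = 1·(145 + 28) = 1·173 = 173 px.

173 px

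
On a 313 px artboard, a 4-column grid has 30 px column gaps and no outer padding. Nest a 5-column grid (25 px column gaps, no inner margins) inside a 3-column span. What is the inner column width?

Subtracting 3 column gaps of 30 leaves 223 for 4 columns, so c = 55.75 px.
Span of 3: 3·55.75 + 2·30 = 167.25 + 60 = 227.25 px.
Subtracting 4 column gaps of 25 leaves 127.25 for 5 columns, so d = 25.45 px.

25.45 px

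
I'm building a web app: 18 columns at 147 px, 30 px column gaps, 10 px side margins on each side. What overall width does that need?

3176 px

Artboard = 2·10 + 18·147 + 17·30 = 20 + 2646 + 510 = 3176 px.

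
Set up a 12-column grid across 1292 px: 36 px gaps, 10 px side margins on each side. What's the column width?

Take off 20 px of margins, leaving 1272 px.
12 columns + 11 gaps: 12c + 11·36 = 1272.
12c = 1272 − 396 = 876, so c = 73 px.

73 px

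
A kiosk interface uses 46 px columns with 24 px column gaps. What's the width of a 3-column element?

3-column span = 3·46 + 2·24 = 186 px.

186 px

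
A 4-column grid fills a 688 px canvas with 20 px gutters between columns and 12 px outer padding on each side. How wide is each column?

Take off 24 px of margins, leaving 664 px.
664 − 3·20 = 604; ÷4 gives c = 151 px.

151 px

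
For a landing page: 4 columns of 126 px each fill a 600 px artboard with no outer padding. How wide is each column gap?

32 px

4·126 + 3g = 600 → 3g = 96 → g = 32 px.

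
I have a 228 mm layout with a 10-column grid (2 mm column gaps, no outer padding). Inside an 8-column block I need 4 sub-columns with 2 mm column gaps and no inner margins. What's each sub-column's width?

44 mm

Subtracting 9 column gaps of 2 leaves 210 for 10 columns, so c = 21 mm.
Span of 8: 8·21 + 7·2 = 168 + 14 = 182 mm.
182 − 3·2 = 176; ÷4 gives d = 44 mm.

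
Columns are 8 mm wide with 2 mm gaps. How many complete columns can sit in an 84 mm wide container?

k columns need k·8 + (k−1)·2 = k·10 − 2.
k·10 − 2 ≤ 84 → k ≤ 86 / 10 ≈ 8.60, so k = 8.

8 columns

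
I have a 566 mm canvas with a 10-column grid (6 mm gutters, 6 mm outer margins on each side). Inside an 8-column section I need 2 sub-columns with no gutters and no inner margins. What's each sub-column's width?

Subtract both margins: 566 − 2·6 = 554 mm.
10 columns + 9 gutters: 10c + 9·6 = 554.
10c = 554 − 54 = 500, so c = 50 mm.
8-column span = 8·50 + 7·6 = 442 mm.
442 / 2 = 221 mm per column.

221 mm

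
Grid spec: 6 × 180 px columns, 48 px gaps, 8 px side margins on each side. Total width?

Total width: 2·8 + 6·180 + 5·48 = 1336 px.

1336 px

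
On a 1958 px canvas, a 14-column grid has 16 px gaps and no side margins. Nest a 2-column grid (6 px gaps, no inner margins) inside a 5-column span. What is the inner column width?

Subtracting 13 gaps of 16 leaves 1750 for 14 columns, so c = 125 px.
5-column span = 5·125 + 4·16 = 689 px.
Subtracting 1 gap of 6 leaves 683 for 2 columns, so d = 341.5 px.

341.5 px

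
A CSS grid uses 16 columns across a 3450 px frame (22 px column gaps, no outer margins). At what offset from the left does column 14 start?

2821 px

Subtracting 15 column gaps of 22 leaves 3120 for 16 columns, so c = 195 px.
Each column+gutter stride is 217 px; with no margin, 13 of them is 2821 px.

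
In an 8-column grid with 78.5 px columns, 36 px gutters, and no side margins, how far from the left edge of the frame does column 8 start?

No margin, so column 8 starts at 7·(column + gutter) = 7·114.5 = 801.5 px.

801.5 px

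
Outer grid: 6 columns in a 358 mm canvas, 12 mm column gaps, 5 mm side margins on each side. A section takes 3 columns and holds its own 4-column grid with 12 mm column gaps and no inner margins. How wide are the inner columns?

33 mm

Take off 10 mm of margins, leaving 348 mm.
6c + 5·12 = 348 → 6c = 288 → c = 48 mm.
Span of 3: 3·48 + 2·12 = 144 + 24 = 168 mm.
168 − 3·12 = 132; ÷4 gives d = 33 mm.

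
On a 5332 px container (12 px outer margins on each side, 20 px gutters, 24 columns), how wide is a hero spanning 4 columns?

868 px

Subtract both margins: 5332 − 2·12 = 5308 px.
24 columns + 23 gutters: 24c + 23·20 = 5308.
24c = 5308 − 460 = 4848, so c = 202 px.
Span of 4: 4·202 + 3·20 = 808 + 60 = 868 px.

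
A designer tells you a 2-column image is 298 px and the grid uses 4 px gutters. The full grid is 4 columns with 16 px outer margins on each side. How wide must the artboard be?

2c + 1·4 = 298 → 2c = 294 → c = 147 px.
Artboard = 2·16 + 4·147 + 3·4 = 32 + 588 + 12 = 632 px.

632 px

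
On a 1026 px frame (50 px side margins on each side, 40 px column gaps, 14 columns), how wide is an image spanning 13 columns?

Take off 100 px of margins, leaving 926 px.
926 − 13·40 = 406; ÷14 gives c = 29 px.
Span of 13: 13·29 + 12·40 = 377 + 480 = 857 px.

857 px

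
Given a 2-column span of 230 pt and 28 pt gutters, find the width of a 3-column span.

359 pt

Subtracting 1 gutter of 28 leaves 202 for 2 columns, so c = 101 pt.
Span of 3: 3·101 + 2·28 = 303 + 56 = 359 pt.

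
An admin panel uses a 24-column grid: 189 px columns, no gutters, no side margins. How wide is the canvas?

4536 px

Total width: 24·189 = 4536 px.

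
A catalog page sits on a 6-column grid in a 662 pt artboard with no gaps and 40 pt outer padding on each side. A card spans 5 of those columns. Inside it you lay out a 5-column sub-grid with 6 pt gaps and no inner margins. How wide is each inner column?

Outer content = 662 − 2·40 = 582 pt.
With no gaps, each column is 582/6 = 97 pt.
5-column span = 5·97 = 485 pt.
Subtracting 4 gaps of 6 leaves 461 for 5 columns, so d = 92.2 pt.

92.2 pt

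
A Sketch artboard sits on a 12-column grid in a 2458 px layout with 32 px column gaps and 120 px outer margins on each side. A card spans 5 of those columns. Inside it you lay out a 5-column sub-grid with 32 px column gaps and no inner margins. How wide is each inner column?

Outer content = 2458 − 2·120 = 2218 px.
2218 − 11·32 = 1866; ÷12 gives c = 155.5 px.
5 columns plus 4 column gaps: 777.5 + 128 = 905.5 px.
905.5 − 4·32 = 777.5; ÷5 gives d = 155.5 px.

155.5 px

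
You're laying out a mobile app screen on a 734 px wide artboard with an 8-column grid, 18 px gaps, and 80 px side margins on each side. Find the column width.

56 px

Content width = 734 − 2·80 = 574 px.
Subtracting 7 gaps of 18 leaves 448 for 8 columns, so c = 56 px.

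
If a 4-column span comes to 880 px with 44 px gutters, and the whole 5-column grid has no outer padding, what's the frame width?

1111 px

880 − 3·44 = 748; ÷4 gives c = 187 px.
Summing: 935 + 176 = 1111 px.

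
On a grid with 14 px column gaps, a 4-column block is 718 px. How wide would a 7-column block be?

1267 px

718 − 3·14 = 676; ÷4 gives c = 169 px.
Span of 7: 7·169 + 6·14 = 1183 + 84 = 1267 px.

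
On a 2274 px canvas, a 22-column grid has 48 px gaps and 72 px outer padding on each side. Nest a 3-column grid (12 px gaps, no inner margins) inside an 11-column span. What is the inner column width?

Inside the margins: 2274 − 144 = 2130 px.
22 columns + 21 gaps: 22c + 21·48 = 2130.
22c = 2130 − 1008 = 1122, so c = 51 px.
11-column span = 11·51 + 10·48 = 1041 px.
Subtracting 2 gaps of 12 leaves 1017 for 3 columns, so d = 339 px.

339 px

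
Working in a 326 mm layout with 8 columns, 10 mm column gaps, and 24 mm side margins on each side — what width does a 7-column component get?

242 mm

Content width = 326 − 2·24 = 278 mm.
278 − 7·10 = 208; ÷8 gives c = 26 mm.
7 columns plus 6 column gaps: 182 + 60 = 242 mm.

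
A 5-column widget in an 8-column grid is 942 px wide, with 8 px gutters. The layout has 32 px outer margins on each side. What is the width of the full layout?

1576 px

5 columns + 4 gutters: 5c + 4·8 = 942.
5c = 942 − 32 = 910, so c = 182 px.
Layout = 2·32 + 8·182 + 7·8 = 64 + 1456 + 56 = 1576 px.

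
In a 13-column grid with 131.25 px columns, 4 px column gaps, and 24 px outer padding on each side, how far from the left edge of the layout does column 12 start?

1511.75 px

Before column 12: the margin + 11 columns + 11 column gaps.
Offset = 24 + 11·(131.25 + 4) = 24 + 1487.75 = 1511.75 px.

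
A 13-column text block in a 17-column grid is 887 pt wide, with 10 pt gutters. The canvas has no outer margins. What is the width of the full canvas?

1163 pt

13 columns + 12 gutters: 13c + 12·10 = 887.
13c = 887 − 120 = 767, so c = 59 pt.
Total width: 17·59 + 16·10 = 1163 pt.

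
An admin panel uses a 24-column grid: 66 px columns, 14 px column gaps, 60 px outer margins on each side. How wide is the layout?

2026 px

Total width: 2·60 + 24·66 + 23·14 = 2026 px.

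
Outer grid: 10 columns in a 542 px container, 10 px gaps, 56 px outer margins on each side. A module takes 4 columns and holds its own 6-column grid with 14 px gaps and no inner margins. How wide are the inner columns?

16 px

Subtract both margins: 542 − 2·56 = 430 px.
430 − 9·10 = 340; ÷10 gives c = 34 px.
4-column span = 4·34 + 3·10 = 166 px.
6d + 5·14 = 166 → 6d = 96 → d = 16 px.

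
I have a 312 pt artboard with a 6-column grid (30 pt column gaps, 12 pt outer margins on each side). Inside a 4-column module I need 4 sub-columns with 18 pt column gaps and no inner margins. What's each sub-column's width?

32 pt

Outer content = 312 − 2·12 = 288 pt.
6c + 5·30 = 288 → 6c = 138 → c = 23 pt.
Span of 4: 4·23 + 3·30 = 92 + 90 = 182 pt.
4d + 3·18 = 182 → 4d = 128 → d = 32 pt.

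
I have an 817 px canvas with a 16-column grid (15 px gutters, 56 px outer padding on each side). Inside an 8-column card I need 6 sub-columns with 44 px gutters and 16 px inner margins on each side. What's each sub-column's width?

Take off 112 px of margins, leaving 705 px.
705 − 15·15 = 480; ÷16 gives c = 30 px.
8-column span = 8·30 + 7·15 = 345 px.
Inner content = 345 − 2·16 = 313 px.
Subtracting 5 gutters of 44 leaves 93 for 6 columns, so d = 15.5 px.

15.5 px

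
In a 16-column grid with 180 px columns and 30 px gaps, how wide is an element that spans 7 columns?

1440 px

7-column span = 7·180 + 6·30 = 1440 px.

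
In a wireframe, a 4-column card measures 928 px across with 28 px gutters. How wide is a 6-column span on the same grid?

928 − 3·28 = 844; ÷4 gives c = 211 px.
Span of 6: 6·211 + 5·28 = 1266 + 140 = 1406 px.

1406 px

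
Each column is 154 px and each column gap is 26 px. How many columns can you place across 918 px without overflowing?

5 columns: 5·154 + 4·26 = 874 px ≤ 918.
6 columns: 1054 px > 918. So 5.

5 columns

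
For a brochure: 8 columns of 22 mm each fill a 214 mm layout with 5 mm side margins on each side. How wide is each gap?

4 mm

Content width = 214 − 2·5 = 204 mm.
8·22 + 7g = 204 → 7g = 28 → g = 4 mm.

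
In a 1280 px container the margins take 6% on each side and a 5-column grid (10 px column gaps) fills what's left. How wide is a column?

1280 × (1 − 2·6%) = 1280 × 88% = 1126.4 px for the columns.
Subtracting 4 column gaps of 10 leaves 1086.4 for 5 columns, so c = 217.28 px.

217.28 px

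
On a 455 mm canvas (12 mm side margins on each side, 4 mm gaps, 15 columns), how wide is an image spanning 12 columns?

344 mm

Inside the margins: 455 − 24 = 431 mm.
Subtracting 14 gaps of 4 leaves 375 for 15 columns, so c = 25 mm.
12-column span = 12·25 + 11·4 = 344 mm.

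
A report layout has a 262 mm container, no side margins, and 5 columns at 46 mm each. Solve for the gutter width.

5 columns take 5·46 = 230 mm; remaining 32 splits into 4 gutters.
g = 32 / 4 = 8 mm.

8 mm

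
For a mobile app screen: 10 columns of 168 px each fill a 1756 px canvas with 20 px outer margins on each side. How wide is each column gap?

Content width = 1756 − 2·20 = 1716 px.
10 columns take 10·168 = 1680 px; remaining 36 splits into 9 column gaps.
g = 36 / 9 = 4 px.

4 px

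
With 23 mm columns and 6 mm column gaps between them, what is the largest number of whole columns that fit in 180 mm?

k columns need k·23 + (k−1)·6 = k·29 − 6.
k·29 − 6 ≤ 180 → k ≤ 186 / 29 ≈ 6.41, so k = 6.

6 columns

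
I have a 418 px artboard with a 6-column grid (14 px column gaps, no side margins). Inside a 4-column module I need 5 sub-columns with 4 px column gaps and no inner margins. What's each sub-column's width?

51.6 px

Subtracting 5 column gaps of 14 leaves 348 for 6 columns, so c = 58 px.
Span of 4: 4·58 + 3·14 = 232 + 42 = 274 px.
5d + 4·4 = 274 → 5d = 258 → d = 51.6 px.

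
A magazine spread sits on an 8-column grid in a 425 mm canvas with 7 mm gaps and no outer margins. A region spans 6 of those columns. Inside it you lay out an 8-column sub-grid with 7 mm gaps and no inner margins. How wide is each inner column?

8 columns + 7 gaps: 8c + 7·7 = 425.
8c = 425 − 49 = 376, so c = 47 mm.
Span of 6: 6·47 + 5·7 = 282 + 35 = 317 mm.
8 columns + 7 gaps: 8d + 7·7 = 317.
8d = 317 − 49 = 268, so d = 33.5 mm.

33.5 mm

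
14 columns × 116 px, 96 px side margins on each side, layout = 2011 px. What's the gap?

15 px

Inside the margins: 2011 − 192 = 1819 px.
Columns use 1624 px, leaving 195 px across 13 gaps = 15 px each.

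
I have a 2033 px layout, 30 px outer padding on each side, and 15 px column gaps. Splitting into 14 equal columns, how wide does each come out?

127 px

Subtract both margins: 2033 − 2·30 = 1973 px.
14c + 13·15 = 1973 → 14c = 1778 → c = 127 px.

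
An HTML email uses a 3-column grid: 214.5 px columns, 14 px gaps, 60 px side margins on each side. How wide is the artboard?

791.5 px

Total width: 2·60 + 3·214.5 + 2·14 = 791.5 px.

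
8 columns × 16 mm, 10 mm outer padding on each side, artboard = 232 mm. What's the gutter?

12 mm

Subtract both margins: 232 − 2·10 = 212 mm.
Columns use 128 mm, leaving 84 mm across 7 gutters = 12 mm each.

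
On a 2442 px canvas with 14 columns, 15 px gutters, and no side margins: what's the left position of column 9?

2442 − 13·15 = 2247; ÷14 gives c = 160.5 px.
Each column+gutter stride is 175.5 px; with no margin, 8 of them is 1404 px.

1404 px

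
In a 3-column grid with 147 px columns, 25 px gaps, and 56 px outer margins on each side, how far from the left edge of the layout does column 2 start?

Before column 2: the margin + 1 column + 1 gap.
Offset = 56 + 1·(147 + 25) = 56 + 172 = 228 px.

228 px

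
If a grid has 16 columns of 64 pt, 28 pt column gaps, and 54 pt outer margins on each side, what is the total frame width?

1552 pt

Frame = 2·54 + 16·64 + 15·28 = 108 + 1024 + 420 = 1552 pt.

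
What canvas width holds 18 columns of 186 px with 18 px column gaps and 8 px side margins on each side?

3670 px

Adding margins, columns and gutters: 16 + 3348 + 306 = 3670 px.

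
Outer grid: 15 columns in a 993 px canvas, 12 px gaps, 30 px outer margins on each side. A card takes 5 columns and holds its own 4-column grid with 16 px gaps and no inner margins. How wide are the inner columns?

63.75 px

Take off 60 px of margins, leaving 933 px.
15c + 14·12 = 933 → 15c = 765 → c = 51 px.
5-column span = 5·51 + 4·12 = 303 px.
303 − 3·16 = 255; ÷4 gives d = 63.75 px.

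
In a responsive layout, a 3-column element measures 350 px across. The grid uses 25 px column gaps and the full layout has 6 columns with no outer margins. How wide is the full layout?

3c + 2·25 = 350 → 3c = 300 → c = 100 px.
Total width: 6·100 + 5·25 = 725 px.

725 px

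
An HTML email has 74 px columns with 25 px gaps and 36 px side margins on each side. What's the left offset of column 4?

333 px

Each column+gutter stride is 99 px; 3 of them past the 36 px margin is 36 + 297 = 333 px.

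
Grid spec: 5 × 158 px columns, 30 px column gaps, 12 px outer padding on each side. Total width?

Adding margins, columns and gutters: 24 + 790 + 120 = 934 px.

934 px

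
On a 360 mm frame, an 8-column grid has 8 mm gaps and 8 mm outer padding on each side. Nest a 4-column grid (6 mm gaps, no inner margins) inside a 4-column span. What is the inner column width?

Outer content = 360 − 2·8 = 344 mm.
344 − 7·8 = 288; ÷8 gives c = 36 mm.
4-column span = 4·36 + 3·8 = 168 mm.
Subtracting 3 gaps of 6 leaves 150 for 4 columns, so d = 37.5 mm.

37.5 mm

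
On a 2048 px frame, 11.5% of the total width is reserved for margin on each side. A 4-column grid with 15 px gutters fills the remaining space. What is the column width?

382.99 px

Margins: 11.5% × 2048 = 235.52 px each, so content = 2048 − 471.04 = 1576.96 px.
Subtracting 3 gutters of 15 leaves 1531.96 for 4 columns, so c = 382.99 px.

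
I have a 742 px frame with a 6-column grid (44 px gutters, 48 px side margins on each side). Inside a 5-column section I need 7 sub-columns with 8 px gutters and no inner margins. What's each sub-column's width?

Subtract both margins: 742 − 2·48 = 646 px.
6c + 5·44 = 646 → 6c = 426 → c = 71 px.
Span of 5: 5·71 + 4·44 = 355 + 176 = 531 px.
7 columns + 6 gutters: 7d + 6·8 = 531.
7d = 531 − 48 = 483, so d = 69 px.

69 px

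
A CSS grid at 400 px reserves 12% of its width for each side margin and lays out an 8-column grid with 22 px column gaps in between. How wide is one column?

18.75 px

Margins: 12% × 400 = 48 px each, so content = 400 − 96 = 304 px.
Subtracting 7 column gaps of 22 leaves 150 for 8 columns, so c = 18.75 px.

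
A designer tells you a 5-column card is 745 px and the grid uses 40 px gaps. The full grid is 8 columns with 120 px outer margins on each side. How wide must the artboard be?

1456 px

Subtracting 4 gaps of 40 leaves 585 for 5 columns, so c = 117 px.
Adding margins, columns and gutters: 240 + 936 + 280 = 1456 px.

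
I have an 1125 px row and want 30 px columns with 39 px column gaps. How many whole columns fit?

16 columns

k columns need k·30 + (k−1)·39 = k·69 − 39.
k·69 − 39 ≤ 1125 → k ≤ 1164 / 69 ≈ 16.87, so k = 16.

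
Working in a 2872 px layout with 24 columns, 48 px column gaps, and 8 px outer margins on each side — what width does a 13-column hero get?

Subtract both margins: 2872 − 2·8 = 2856 px.
2856 − 23·48 = 1752; ÷24 gives c = 73 px.
13 columns plus 12 column gaps: 949 + 576 = 1525 px.

1525 px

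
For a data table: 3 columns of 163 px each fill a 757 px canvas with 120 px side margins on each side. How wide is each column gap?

Content width = 757 − 2·120 = 517 px.
Columns use 489 px, leaving 28 px across 2 column gaps = 14 px each.

14 px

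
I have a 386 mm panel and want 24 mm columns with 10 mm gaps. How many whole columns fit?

11 columns

11 columns: 11·24 + 10·10 = 364 mm ≤ 386.
12 columns: 398 mm > 386. So 11.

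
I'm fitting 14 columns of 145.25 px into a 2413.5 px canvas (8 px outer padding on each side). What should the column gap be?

28 px

Content width = 2413.5 − 2·8 = 2397.5 px.
Columns use 2033.5 px, leaving 364 px across 13 column gaps = 28 px each.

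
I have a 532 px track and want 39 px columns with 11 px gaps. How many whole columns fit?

Each extra column adds 39 + 11 = 50 px.
(532 + 11) / 50 = 10.86, so 10 columns fit.

10 columns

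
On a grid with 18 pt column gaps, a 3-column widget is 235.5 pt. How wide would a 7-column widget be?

573.5 pt

235.5 − 2·18 = 199.5; ÷3 gives c = 66.5 pt.
7 columns plus 6 column gaps: 465.5 + 108 = 573.5 pt.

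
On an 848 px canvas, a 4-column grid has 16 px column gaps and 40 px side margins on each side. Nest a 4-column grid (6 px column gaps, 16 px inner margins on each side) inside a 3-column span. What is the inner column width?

Take off 80 px of margins, leaving 768 px.
Subtracting 3 column gaps of 16 leaves 720 for 4 columns, so c = 180 px.
3 columns plus 2 column gaps: 540 + 32 = 572 px.
Inner content = 572 − 2·16 = 540 px.
540 − 3·6 = 522; ÷4 gives d = 130.5 px.

130.5 px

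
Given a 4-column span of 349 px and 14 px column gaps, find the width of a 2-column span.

167.5 px

Subtracting 3 column gaps of 14 leaves 307 for 4 columns, so c = 76.75 px.
Span of 2: 2·76.75 + 1·14 = 153.5 + 14 = 167.5 px.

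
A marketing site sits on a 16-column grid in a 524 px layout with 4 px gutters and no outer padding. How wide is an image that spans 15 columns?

491 px

16 columns + 15 gutters: 16c + 15·4 = 524.
16c = 524 − 60 = 464, so c = 29 px.
15 columns plus 14 gutters: 435 + 56 = 491 px.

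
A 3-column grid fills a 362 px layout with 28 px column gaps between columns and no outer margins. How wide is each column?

102 px

3 columns + 2 column gaps: 3c + 2·28 = 362.
3c = 362 − 56 = 306, so c = 102 px.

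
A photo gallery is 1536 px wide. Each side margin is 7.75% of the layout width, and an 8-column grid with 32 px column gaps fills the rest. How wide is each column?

134.24 px

1536 × (1 − 2·7.75%) = 1536 × 84.5% = 1297.92 px for the columns.
8c + 7·32 = 1297.92 → 8c = 1073.92 → c = 134.24 px.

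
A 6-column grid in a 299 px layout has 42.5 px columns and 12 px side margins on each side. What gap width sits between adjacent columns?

4 px

Inside the margins: 299 − 24 = 275 px.
6 columns take 6·42.5 = 255 px; remaining 20 splits into 5 gaps.
g = 20 / 5 = 4 px.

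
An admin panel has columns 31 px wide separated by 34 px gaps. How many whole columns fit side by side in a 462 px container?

7 columns

7 columns: 7·31 + 6·34 = 421 px ≤ 462.
8 columns: 486 px > 462. So 7.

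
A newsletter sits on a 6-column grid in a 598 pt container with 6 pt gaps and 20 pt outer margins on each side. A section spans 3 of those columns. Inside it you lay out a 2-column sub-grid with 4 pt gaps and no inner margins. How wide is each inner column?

136 pt

Take off 40 pt of margins, leaving 558 pt.
6 columns + 5 gaps: 6c + 5·6 = 558.
6c = 558 − 30 = 528, so c = 88 pt.
3 columns plus 2 gaps: 264 + 12 = 276 pt.
276 − 1·4 = 272; ÷2 gives d = 136 pt.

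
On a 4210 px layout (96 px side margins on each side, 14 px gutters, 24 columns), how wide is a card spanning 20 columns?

Content width = 4210 − 2·96 = 4018 px.
4018 − 23·14 = 3696; ÷24 gives c = 154 px.
20-column span = 20·154 + 19·14 = 3346 px.

3346 px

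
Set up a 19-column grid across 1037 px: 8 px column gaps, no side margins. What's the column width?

47 px

Subtracting 18 column gaps of 8 leaves 893 for 19 columns, so c = 47 px.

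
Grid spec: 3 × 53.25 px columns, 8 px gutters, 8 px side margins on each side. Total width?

Canvas = 2·8 + 3·53.25 + 2·8 = 16 + 159.75 + 16 = 191.75 px.

191.75 px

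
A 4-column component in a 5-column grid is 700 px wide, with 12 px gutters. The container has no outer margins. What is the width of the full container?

4 columns + 3 gutters: 4c + 3·12 = 700.
4c = 700 − 36 = 664, so c = 166 px.
Total width: 5·166 + 4·12 = 878 px.

878 px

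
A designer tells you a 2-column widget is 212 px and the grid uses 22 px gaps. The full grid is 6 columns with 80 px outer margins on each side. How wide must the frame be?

212 − 1·22 = 190; ÷2 gives c = 95 px.
Adding margins, columns and gutters: 160 + 570 + 110 = 840 px.

840 px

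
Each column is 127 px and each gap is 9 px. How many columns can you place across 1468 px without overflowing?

Each extra column adds 127 + 9 = 136 px.
(1468 + 9) / 136 = 10.86, so 10 columns fit.

10 columns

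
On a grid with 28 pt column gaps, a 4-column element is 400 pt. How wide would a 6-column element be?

4c + 3·28 = 400 → 4c = 316 → c = 79 pt.
6-column span = 6·79 + 5·28 = 614 pt.

614 pt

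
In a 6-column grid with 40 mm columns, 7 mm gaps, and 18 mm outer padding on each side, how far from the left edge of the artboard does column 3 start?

Each column+gutter stride is 47 mm; 2 of them past the 18 mm margin is 18 + 94 = 112 mm.

112 mm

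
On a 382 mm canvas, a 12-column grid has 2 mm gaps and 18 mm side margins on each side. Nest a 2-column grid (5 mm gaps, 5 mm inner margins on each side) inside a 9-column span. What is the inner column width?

122 mm

Inside the margins: 382 − 36 = 346 mm.
12c + 11·2 = 346 → 12c = 324 → c = 27 mm.
Span of 9: 9·27 + 8·2 = 243 + 16 = 259 mm.
Inner content = 259 − 2·5 = 249 mm.
2 columns + 1 gap: 2d + 1·5 = 249.
2d = 249 − 5 = 244, so d = 122 mm.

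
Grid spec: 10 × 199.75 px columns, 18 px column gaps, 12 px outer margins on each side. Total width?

Adding margins, columns and gutters: 24 + 1997.5 + 162 = 2183.5 px.

2183.5 px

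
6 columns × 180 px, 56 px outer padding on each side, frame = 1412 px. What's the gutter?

Subtract both margins: 1412 − 2·56 = 1300 px.
6 columns take 6·180 = 1080 px; remaining 220 splits into 5 gutters.
g = 220 / 5 = 44 px.

44 px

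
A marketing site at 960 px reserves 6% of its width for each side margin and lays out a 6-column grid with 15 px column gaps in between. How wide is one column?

128.3 px

960 × (1 − 2·6%) = 960 × 88% = 844.8 px for the columns.
Subtracting 5 column gaps of 15 leaves 769.8 for 6 columns, so c = 128.3 px.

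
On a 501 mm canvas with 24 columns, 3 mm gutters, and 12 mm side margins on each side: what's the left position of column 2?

Inside the margins: 501 − 24 = 477 mm.
24c + 23·3 = 477 → 24c = 408 → c = 17 mm.
Column 2 starts at margin + 1·(column + gutter) = 12 + 1·20 = 32 mm.

32 mm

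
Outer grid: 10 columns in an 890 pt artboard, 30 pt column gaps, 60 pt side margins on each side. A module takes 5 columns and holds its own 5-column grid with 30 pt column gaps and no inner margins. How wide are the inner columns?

50 pt

Take off 120 pt of margins, leaving 770 pt.
770 − 9·30 = 500; ÷10 gives c = 50 pt.
5-column span = 5·50 + 4·30 = 370 pt.
370 − 4·30 = 250; ÷5 gives d = 50 pt.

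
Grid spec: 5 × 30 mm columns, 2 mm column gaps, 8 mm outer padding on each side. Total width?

Artboard = 2·8 + 5·30 + 4·2 = 16 + 150 + 8 = 174 mm.

174 mm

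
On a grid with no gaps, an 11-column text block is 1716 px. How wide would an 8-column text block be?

1248 px

With no gaps, each column is 1716/11 = 156 px.
With no gaps, 8 columns span 8·156 = 1248 px.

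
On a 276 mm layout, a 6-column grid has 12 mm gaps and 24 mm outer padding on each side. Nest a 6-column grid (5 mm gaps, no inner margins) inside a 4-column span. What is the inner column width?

20.5 mm

Take off 48 mm of margins, leaving 228 mm.
228 − 5·12 = 168; ÷6 gives c = 28 mm.
4 columns plus 3 gaps: 112 + 36 = 148 mm.
Subtracting 5 gaps of 5 leaves 123 for 6 columns, so d = 20.5 mm.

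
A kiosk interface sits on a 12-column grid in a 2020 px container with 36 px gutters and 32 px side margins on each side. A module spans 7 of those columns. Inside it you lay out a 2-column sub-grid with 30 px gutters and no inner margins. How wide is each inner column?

548 px

Inside the margins: 2020 − 64 = 1956 px.
Subtracting 11 gutters of 36 leaves 1560 for 12 columns, so c = 130 px.
7-column span = 7·130 + 6·36 = 1126 px.
2 columns + 1 gutter: 2d + 1·30 = 1126.
2d = 1126 − 30 = 1096, so d = 548 px.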